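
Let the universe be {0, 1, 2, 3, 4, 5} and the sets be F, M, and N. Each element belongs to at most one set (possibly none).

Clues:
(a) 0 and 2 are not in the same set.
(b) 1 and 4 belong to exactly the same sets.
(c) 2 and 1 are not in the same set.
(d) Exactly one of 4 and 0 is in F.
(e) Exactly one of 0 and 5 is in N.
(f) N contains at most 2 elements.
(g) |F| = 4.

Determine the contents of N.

N = {0}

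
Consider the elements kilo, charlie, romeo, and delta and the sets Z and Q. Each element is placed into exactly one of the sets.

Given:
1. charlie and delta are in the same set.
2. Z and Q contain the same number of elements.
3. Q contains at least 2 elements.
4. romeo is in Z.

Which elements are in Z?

Z = {kilo, romeo}

From (4): romeo ∈ Z.
Suppose kilo ∉ Z: no assignment then satisfies all the clues, so kilo ∈ Z.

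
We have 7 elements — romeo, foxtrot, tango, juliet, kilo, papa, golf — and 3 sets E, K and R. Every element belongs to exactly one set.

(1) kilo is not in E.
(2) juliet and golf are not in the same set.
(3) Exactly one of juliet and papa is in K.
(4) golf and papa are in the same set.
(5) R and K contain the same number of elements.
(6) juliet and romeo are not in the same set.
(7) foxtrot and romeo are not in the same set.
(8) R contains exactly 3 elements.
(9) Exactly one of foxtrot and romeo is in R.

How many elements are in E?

1

From (1): kilo ∉ E.
Suppose papa ∈ E: no assignment then satisfies all the clues, so papa ∉ E.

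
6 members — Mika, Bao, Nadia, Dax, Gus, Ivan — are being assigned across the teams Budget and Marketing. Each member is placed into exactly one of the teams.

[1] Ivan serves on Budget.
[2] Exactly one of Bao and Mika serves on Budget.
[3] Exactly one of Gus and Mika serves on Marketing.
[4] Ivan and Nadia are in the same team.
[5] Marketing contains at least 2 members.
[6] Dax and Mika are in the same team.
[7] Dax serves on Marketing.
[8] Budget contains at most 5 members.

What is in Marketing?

From (1): Ivan ∈ Budget.
From (7): Dax ∈ Marketing.
(4): Nadia matches Ivan: Nadia ∈ Budget.
(6): Mika matches Dax: Mika ∉ Budget.
(6): Mika matches Dax: Mika ∈ Marketing.
(2) (exactly one): Bao ∈ Budget.
(3) (exactly one): Gus ∉ Marketing.
Only one team left: Gus ∈ Budget.

Marketing = {Dax, Mika}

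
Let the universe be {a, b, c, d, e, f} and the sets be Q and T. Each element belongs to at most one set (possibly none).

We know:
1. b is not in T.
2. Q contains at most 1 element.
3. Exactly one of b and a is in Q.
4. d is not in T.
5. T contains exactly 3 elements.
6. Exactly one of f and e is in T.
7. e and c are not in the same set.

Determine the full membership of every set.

Q = {b}; T = {a, c, f}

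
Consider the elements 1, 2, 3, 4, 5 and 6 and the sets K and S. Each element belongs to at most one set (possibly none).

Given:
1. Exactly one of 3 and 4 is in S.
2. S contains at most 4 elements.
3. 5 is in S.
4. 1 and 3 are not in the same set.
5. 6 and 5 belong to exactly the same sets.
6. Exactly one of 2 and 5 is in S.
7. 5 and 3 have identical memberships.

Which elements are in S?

S = {3, 5, 6}

From (3): 5 ∈ S.
(5): 6 matches 5: 6 ∉ K.
(5): 6 matches 5: 6 ∈ S.
(6) (exactly one): 2 ∉ S.
(7): 3 matches 5: 3 ∉ K.
(7): 3 matches 5: 3 ∈ S.
(1) (exactly one): 4 ∉ S.
(4): 1 ∉ S.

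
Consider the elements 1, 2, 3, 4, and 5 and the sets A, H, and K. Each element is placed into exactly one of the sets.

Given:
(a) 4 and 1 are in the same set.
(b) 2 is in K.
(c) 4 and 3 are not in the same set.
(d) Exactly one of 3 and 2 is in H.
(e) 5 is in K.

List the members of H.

From (b): 2 ∈ K.
From (e): 5 ∈ K.
(d) (exactly one): 3 ∈ H.
(c): 4 ∉ H.
(a): 1 matches 4: 1 ∉ H.

H = {3}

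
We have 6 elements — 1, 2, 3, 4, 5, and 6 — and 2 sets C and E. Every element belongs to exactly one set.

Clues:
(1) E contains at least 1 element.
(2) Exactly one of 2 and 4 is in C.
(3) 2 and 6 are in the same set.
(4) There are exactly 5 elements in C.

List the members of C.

C = {1, 2, 3, 5, 6}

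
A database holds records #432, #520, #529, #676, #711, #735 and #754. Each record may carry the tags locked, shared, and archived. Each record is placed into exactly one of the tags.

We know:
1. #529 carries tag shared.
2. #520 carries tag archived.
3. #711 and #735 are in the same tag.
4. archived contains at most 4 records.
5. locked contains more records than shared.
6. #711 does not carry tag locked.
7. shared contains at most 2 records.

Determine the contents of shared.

shared = {#529}

From (1): #529 ∈ shared.
From (2): #520 ∈ archived.
From (6): #711 ∉ locked.
(3): #735 matches #711: #735 ∉ locked.
Suppose #432 ∈ shared: no assignment then satisfies all the clues, so #432 ∉ shared.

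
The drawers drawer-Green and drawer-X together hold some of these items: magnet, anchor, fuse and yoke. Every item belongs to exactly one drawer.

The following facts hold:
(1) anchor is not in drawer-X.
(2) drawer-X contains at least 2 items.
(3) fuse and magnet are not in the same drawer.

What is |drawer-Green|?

2

From (1): anchor ∉ drawer-X.
Only one drawer left: anchor ∈ drawer-Green.
Suppose yoke ∈ drawer-Green: no assignment then satisfies all the clues, so yoke ∉ drawer-Green.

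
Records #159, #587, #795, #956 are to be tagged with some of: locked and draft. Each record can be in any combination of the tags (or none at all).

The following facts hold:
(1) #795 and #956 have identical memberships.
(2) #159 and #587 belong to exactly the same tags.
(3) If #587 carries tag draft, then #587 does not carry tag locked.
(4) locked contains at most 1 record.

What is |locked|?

0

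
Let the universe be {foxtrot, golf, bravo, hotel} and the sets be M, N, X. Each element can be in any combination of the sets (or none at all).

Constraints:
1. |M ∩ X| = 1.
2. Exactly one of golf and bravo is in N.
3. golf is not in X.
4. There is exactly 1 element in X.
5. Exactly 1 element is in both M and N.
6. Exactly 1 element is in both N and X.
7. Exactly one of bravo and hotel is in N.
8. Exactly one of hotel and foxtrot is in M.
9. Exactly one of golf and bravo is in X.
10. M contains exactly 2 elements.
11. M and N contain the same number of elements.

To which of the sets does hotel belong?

hotel: M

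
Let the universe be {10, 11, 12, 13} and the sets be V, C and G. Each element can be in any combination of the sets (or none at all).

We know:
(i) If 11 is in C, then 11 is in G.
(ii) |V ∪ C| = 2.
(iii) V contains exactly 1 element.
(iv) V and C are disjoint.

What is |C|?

1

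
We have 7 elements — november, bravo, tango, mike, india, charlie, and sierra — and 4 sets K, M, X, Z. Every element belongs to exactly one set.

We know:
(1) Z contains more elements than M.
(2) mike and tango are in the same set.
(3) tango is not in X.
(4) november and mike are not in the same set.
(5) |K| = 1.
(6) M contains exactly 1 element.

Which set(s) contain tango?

tango: Z

From (3): tango ∉ X.
(2): mike matches tango: mike ∉ X.
Suppose tango ∈ K: no assignment then satisfies all the clues, so tango ∉ K.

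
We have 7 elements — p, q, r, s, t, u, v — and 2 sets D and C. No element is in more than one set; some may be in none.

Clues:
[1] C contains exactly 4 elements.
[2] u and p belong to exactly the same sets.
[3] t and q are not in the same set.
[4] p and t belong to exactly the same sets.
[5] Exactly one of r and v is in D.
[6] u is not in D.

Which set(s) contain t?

t: C

From (6): u ∉ D.
(2): p matches u: p ∉ D.
(4): t matches p: t ∉ D.
Suppose t ∉ C: no assignment then satisfies all the clues, so t ∈ C.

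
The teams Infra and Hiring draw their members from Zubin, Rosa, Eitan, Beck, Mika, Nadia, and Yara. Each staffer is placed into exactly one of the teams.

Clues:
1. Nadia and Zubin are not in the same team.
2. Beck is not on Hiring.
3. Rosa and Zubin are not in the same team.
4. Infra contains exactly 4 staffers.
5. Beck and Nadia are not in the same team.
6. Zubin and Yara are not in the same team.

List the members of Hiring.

Hiring = {Nadia, Rosa, Yara}

From (2): Beck ∉ Hiring.
Only one team left: Beck ∈ Infra.
(5): Nadia ∉ Infra.
Only one team left: Nadia ∈ Hiring.
(1): Zubin ∉ Hiring.
Only one team left: Zubin ∈ Infra.
(3): Rosa ∉ Infra.
(6): Yara ∉ Infra.
Only one team left: Rosa ∈ Hiring.
Only one team left: Yara ∈ Hiring.
(4): only 4 candidates remain for Infra, so all are in.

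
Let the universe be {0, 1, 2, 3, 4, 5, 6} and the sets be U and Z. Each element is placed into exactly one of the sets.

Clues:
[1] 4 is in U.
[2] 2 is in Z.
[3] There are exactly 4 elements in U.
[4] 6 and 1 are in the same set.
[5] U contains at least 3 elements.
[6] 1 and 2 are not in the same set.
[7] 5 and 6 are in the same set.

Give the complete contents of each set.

From (1): 4 ∈ U.
From (2): 2 ∈ Z.
(6): 1 ∉ Z.
Only one set left: 1 ∈ U.
(4): 6 matches 1: 6 ∈ U.
(7): 5 matches 6: 5 ∈ U.
(3): U already has 4, so the rest are out.
Only one set left: 0 ∈ Z.
Only one set left: 3 ∈ Z.

U = {1, 4, 5, 6}; Z = {0, 2, 3}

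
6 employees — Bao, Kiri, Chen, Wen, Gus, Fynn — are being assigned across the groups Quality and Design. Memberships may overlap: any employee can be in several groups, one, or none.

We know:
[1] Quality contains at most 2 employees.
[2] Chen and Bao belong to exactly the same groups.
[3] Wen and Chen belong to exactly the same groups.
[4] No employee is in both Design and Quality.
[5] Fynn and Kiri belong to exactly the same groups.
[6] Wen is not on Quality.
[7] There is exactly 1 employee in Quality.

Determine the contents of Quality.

Quality = {Gus}

From (6): Wen ∉ Quality.
(3): Chen matches Wen: Chen ∉ Quality.
(2): Bao matches Chen: Bao ∉ Quality.
Suppose Kiri ∈ Quality: no assignment then satisfies all the clues, so Kiri ∉ Quality.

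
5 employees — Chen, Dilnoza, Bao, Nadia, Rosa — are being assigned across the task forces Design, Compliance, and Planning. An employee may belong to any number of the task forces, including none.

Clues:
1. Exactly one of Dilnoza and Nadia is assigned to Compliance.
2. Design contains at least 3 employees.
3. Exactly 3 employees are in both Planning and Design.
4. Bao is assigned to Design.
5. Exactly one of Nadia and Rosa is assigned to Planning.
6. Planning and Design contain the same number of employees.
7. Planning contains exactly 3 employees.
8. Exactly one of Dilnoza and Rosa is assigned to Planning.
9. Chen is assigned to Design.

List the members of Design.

Design = {Bao, Chen, Rosa}

From (4): Bao ∈ Design.
From (9): Chen ∈ Design.
Suppose Dilnoza ∈ Design: no assignment then satisfies all the clues, so Dilnoza ∉ Design.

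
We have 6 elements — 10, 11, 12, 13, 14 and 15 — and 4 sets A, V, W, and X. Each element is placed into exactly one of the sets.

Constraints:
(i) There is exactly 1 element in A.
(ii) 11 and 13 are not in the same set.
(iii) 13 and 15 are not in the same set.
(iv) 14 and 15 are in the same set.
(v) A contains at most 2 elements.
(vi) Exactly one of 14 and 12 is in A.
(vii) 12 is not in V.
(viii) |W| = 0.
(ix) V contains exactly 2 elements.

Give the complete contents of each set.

A = {12}; V = {10, 13}; W = {}; X = {11, 14, 15}

From (vii): 12 ∉ V.
(viii): W already has 0, so the rest are out.
Suppose 10 ∈ A: no assignment then satisfies all the clues, so 10 ∉ A.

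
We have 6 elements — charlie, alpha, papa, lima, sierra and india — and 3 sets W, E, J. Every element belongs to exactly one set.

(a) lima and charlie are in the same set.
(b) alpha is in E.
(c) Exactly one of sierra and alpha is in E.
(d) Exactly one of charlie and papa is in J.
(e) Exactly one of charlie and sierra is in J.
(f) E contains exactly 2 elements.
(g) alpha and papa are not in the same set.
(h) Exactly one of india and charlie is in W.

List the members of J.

J = {papa, sierra}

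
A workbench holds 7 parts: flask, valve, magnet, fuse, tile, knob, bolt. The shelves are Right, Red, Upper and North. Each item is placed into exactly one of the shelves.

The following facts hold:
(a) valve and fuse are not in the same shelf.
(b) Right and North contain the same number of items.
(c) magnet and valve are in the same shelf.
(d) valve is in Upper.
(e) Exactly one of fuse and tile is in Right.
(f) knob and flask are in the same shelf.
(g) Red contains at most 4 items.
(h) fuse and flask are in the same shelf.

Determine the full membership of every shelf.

Right = {tile}; Red = {flask, fuse, knob}; Upper = {magnet, valve}; North = {bolt}

From (d): valve ∈ Upper.
(a): fuse ∉ Upper.
(c): magnet matches valve: magnet ∉ Right.
(c): magnet matches valve: magnet ∉ Red.
(c): magnet matches valve: magnet ∈ Upper.
(h): flask matches fuse: flask ∉ Upper.
(f): knob matches flask: knob ∉ Upper.
Suppose flask ∈ Right: no assignment then satisfies all the clues, so flask ∉ Right.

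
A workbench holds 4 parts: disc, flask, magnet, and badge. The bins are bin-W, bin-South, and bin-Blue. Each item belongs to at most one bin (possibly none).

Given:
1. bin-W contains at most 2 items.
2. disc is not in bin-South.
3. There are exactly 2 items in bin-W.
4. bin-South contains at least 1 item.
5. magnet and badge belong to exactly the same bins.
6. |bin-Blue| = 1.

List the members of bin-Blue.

bin-Blue = {disc}

From (2): disc ∉ bin-South.
Suppose disc ∉ bin-Blue: no assignment then satisfies all the clues, so disc ∈ bin-Blue.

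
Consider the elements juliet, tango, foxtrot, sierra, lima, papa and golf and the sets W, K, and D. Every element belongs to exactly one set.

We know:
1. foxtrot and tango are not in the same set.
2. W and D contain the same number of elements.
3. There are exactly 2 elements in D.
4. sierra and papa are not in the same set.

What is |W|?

2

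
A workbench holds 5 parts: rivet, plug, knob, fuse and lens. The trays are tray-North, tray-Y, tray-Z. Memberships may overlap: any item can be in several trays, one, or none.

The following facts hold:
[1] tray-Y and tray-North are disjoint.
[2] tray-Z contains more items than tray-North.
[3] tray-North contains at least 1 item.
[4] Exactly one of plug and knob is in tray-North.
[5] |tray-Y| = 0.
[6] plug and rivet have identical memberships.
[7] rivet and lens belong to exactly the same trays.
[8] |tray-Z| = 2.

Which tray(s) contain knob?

knob: tray-North, tray-Z

(5): tray-Y already has 0, so the rest are out.
Suppose knob ∉ tray-North: no assignment then satisfies all the clues, so knob ∈ tray-North.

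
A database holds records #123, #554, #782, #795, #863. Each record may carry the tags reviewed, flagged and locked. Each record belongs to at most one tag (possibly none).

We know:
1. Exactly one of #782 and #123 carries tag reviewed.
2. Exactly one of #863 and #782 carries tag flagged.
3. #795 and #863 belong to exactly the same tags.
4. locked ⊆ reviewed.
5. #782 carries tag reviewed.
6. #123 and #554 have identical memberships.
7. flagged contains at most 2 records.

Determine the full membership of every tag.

From (5): #782 ∈ reviewed.
(1) (exactly one): #123 ∉ reviewed.
(2) (exactly one): #863 ∈ flagged.
(3): #795 matches #863: #795 ∉ reviewed.
(3): #795 matches #863: #795 ∈ flagged.
(4) contrapositive: #123 ∉ locked.
(6): #554 matches #123: #554 ∉ reviewed.
(6): #554 matches #123: #554 ∉ locked.
(7): flagged already has 2, so the rest are out.

reviewed = {#782}; flagged = {#795, #863}; locked = {}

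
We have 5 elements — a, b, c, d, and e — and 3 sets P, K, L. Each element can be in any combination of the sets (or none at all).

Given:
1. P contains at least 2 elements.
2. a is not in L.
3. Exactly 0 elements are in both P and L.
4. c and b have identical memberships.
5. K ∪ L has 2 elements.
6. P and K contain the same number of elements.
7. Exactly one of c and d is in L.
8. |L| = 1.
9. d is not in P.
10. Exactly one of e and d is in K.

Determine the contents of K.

K = {a, d}

From (2): a ∉ L.
From (9): d ∉ P.
Suppose a ∉ K: no assignment then satisfies all the clues, so a ∈ K.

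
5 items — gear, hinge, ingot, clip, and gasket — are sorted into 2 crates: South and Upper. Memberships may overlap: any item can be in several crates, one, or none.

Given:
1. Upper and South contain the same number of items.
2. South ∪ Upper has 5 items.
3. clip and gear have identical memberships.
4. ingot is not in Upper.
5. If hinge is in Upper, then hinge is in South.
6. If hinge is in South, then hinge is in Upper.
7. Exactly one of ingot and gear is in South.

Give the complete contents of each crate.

South = {gasket, hinge, ingot}; Upper = {clip, gear, hinge}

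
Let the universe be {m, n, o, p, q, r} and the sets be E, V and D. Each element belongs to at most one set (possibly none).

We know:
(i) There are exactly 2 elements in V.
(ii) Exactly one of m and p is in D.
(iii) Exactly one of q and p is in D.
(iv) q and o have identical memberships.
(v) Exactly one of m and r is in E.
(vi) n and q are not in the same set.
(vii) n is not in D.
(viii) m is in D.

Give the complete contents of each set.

From (vii): n ∉ D.
From (viii): m ∈ D.
(ii) (exactly one): p ∉ D.
(iii) (exactly one): q ∈ D.
(iv): o matches q: o ∉ E.
(iv): o matches q: o ∉ V.
(iv): o matches q: o ∈ D.
(v) (exactly one): r ∈ E.
(i): only 2 candidates remain for V, so all are in.

E = {r}; V = {n, p}; D = {m, o, q}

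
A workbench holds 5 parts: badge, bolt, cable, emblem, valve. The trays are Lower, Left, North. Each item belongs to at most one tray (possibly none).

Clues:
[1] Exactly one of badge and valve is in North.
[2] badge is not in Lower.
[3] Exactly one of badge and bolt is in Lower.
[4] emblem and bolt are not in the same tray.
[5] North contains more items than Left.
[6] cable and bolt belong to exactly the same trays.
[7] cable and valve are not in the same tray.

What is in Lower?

From (2): badge ∉ Lower.
(3) (exactly one): bolt ∈ Lower.
(4): emblem ∉ Lower.
(6): cable matches bolt: cable ∈ Lower.
(7): valve ∉ Lower.

Lower = {bolt, cable}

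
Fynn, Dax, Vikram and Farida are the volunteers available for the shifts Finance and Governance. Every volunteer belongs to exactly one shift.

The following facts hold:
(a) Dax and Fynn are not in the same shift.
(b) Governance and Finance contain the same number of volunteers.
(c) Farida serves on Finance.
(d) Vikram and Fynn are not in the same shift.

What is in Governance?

Governance = {Dax, Vikram}

From (c): Farida ∈ Finance.
Suppose Fynn ∈ Governance: no assignment then satisfies all the clues, so Fynn ∉ Governance.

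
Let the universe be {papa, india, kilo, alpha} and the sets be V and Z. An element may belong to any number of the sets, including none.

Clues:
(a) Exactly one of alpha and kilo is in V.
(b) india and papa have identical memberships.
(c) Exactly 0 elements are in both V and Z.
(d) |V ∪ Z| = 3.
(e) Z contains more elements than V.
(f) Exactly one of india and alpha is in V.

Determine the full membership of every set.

V = {alpha}; Z = {india, papa}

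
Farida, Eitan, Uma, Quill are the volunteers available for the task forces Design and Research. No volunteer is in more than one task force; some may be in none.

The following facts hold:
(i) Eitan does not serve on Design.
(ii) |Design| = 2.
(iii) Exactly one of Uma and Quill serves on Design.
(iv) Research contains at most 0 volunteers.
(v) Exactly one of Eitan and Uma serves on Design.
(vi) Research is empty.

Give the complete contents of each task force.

From (i): Eitan ∉ Design.
(iv): Research already has 0, so the rest are out.
(v) (exactly one): Uma ∈ Design.
(iii) (exactly one): Quill ∉ Design.
(ii): only 2 candidates remain for Design, so all are in.

Design = {Farida, Uma}; Research = {}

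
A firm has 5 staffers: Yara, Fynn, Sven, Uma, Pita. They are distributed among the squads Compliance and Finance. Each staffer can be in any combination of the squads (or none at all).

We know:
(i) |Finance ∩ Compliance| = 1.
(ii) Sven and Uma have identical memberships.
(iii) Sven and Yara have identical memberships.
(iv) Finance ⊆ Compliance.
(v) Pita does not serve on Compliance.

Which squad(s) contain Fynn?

Fynn: Compliance, Finance

From (v): Pita ∉ Compliance.
(iv) contrapositive: Pita ∉ Finance.
Suppose Fynn ∉ Compliance: no assignment then satisfies all the clues, so Fynn ∈ Compliance.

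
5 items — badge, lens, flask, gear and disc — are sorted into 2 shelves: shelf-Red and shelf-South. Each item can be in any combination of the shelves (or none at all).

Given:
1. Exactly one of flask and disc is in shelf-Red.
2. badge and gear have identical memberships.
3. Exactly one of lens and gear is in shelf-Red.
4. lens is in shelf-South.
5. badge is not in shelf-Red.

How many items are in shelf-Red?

2

From (4): lens ∈ shelf-South.
From (5): badge ∉ shelf-Red.
(2): gear matches badge: gear ∉ shelf-Red.
(3) (exactly one): lens ∈ shelf-Red.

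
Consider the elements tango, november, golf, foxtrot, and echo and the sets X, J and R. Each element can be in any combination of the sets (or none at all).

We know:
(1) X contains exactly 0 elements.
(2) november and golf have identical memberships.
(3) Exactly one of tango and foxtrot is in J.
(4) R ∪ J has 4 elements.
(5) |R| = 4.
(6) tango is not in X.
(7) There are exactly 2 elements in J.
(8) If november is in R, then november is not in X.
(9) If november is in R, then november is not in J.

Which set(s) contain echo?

From (6): tango ∉ X.
(1): X already has 0, so the rest are out.
Suppose echo ∉ J: no assignment then satisfies all the clues, so echo ∈ J.

echo: J, R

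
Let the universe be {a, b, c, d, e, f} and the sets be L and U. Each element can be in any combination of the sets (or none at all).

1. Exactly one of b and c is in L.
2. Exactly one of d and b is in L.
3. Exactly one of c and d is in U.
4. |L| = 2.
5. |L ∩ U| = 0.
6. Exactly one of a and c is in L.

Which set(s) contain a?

a: L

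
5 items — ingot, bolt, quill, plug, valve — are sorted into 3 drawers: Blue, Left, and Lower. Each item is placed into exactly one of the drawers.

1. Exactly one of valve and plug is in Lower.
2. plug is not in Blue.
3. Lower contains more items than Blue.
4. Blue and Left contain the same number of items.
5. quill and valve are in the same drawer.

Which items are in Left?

From (2): plug ∉ Blue.
Suppose ingot ∈ Left: no assignment then satisfies all the clues, so ingot ∉ Left.

Left = {plug}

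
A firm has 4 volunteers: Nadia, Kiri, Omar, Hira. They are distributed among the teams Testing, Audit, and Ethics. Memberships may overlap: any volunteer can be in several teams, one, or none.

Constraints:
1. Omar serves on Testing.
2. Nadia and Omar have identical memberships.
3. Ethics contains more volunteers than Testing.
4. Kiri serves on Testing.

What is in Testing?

Testing = {Kiri, Nadia, Omar}

From (1): Omar ∈ Testing.
From (4): Kiri ∈ Testing.
(2): Nadia matches Omar: Nadia ∈ Testing.
Suppose Hira ∈ Testing: no assignment then satisfies all the clues, so Hira ∉ Testing.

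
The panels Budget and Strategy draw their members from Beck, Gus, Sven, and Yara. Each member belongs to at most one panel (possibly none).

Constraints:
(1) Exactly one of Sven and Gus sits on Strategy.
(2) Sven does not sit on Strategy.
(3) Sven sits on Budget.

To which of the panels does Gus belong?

From (2): Sven ∉ Strategy.
From (3): Sven ∈ Budget.
(1) (exactly one): Gus ∈ Strategy.

Gus: Strategy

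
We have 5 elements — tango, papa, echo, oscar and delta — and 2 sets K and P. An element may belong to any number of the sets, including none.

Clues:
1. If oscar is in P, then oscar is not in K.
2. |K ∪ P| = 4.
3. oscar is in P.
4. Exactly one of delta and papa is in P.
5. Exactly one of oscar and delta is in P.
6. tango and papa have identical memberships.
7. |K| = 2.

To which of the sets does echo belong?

echo: P

From (3): oscar ∈ P.
(1): oscar ∉ K.
(5) (exactly one): delta ∉ P.
(4) (exactly one): papa ∈ P.
(6): tango matches papa: tango ∈ P.
Suppose echo ∈ K: no assignment then satisfies all the clues, so echo ∉ K.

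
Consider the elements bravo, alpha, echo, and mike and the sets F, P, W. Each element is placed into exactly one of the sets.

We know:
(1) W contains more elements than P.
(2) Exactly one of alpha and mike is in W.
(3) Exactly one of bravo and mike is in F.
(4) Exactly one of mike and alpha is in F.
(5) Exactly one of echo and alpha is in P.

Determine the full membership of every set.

F = {mike}; P = {echo}; W = {alpha, bravo}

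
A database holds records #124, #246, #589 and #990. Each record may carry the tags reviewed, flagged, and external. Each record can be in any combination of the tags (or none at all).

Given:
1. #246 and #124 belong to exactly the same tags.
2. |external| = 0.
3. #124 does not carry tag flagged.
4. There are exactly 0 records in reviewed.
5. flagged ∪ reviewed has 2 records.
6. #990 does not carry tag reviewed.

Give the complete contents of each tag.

From (3): #124 ∉ flagged.
From (6): #990 ∉ reviewed.
(1): #246 matches #124: #246 ∉ flagged.
(2): external already has 0, so the rest are out.
(4): reviewed already has 0, so the rest are out.
Suppose #589 ∉ flagged: no assignment then satisfies all the clues, so #589 ∈ flagged.

reviewed = {}; flagged = {#589, #990}; external = {}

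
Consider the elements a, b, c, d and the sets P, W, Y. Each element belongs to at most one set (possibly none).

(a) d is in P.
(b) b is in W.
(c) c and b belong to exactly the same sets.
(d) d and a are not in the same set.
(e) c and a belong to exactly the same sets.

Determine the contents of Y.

From (a): d ∈ P.
From (b): b ∈ W.
(c): c matches b: c ∉ P.
(c): c matches b: c ∈ W.
(d): a ∉ P.
(e): a matches c: a ∈ W.

Y = {}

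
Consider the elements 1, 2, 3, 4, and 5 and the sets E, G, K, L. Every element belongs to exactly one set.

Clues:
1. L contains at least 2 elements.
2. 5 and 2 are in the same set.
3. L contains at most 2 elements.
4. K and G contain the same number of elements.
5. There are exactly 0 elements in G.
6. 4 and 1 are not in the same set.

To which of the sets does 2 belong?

(5): G already has 0, so the rest are out.
Suppose 2 ∉ E: no assignment then satisfies all the clues, so 2 ∈ E.

2: E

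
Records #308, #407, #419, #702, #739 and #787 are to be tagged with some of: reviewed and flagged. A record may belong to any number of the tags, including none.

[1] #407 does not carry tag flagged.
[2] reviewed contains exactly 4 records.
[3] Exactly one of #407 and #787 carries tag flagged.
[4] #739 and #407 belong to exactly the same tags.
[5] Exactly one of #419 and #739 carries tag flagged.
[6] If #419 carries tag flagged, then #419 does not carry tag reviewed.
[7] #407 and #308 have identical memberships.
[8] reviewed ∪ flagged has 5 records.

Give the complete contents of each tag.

reviewed = {#308, #407, #739, #787}; flagged = {#419, #787}

From (1): #407 ∉ flagged.
(3) (exactly one): #787 ∈ flagged.
(4): #739 matches #407: #739 ∉ flagged.
(5) (exactly one): #419 ∈ flagged.
(6): #419 ∉ reviewed.
(7): #308 matches #407: #308 ∉ flagged.
Suppose #308 ∉ reviewed: no assignment then satisfies all the clues, so #308 ∈ reviewed.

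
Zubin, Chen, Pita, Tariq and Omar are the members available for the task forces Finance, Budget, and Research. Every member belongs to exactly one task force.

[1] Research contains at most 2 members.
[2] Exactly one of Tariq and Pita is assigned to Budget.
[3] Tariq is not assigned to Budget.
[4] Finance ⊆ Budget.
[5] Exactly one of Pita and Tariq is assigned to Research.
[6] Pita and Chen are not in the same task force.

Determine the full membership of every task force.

Finance = {}; Budget = {Omar, Pita, Zubin}; Research = {Chen, Tariq}

From (3): Tariq ∉ Budget.
(2) (exactly one): Pita ∈ Budget.
(4) contrapositive: Tariq ∉ Finance.
(5) (exactly one): Tariq ∈ Research.
(6): Chen ∉ Budget.
(4) contrapositive: Chen ∉ Finance.
Only one task force left: Chen ∈ Research.
(1): Research already has 2, so the rest are out.
Suppose Zubin ∈ Finance: no assignment then satisfies all the clues, so Zubin ∉ Finance.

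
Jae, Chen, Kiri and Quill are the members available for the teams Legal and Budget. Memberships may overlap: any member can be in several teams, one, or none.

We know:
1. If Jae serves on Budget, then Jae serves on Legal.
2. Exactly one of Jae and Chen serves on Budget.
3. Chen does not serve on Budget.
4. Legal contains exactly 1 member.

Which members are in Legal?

From (3): Chen ∉ Budget.
(2) (exactly one): Jae ∈ Budget.
(1): Jae ∈ Legal.
(4): Legal already has 1, so the rest are out.

Legal = {Jae}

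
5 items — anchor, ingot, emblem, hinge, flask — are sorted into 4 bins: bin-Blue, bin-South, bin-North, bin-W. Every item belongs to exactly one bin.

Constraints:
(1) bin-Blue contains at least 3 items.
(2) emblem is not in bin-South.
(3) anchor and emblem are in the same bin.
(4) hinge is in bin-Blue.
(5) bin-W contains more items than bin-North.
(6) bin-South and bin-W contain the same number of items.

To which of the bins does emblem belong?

emblem: bin-Blue

From (2): emblem ∉ bin-South.
From (4): hinge ∈ bin-Blue.
(3): anchor matches emblem: anchor ∉ bin-South.
Suppose emblem ∉ bin-Blue: no assignment then satisfies all the clues, so emblem ∈ bin-Blue.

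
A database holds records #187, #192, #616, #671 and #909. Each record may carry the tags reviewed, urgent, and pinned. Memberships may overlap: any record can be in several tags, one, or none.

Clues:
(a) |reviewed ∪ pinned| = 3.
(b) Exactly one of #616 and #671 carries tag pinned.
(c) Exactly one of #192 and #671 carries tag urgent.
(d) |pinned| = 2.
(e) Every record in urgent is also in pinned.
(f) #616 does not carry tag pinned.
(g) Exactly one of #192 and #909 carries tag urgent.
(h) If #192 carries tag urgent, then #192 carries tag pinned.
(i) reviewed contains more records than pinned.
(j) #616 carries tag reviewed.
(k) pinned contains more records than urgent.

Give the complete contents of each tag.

reviewed = {#192, #616, #671}; urgent = {#192}; pinned = {#192, #671}

From (f): #616 ∉ pinned.
From (j): #616 ∈ reviewed.
(b) (exactly one): #671 ∈ pinned.
(e) contrapositive: #616 ∉ urgent.
Suppose #187 ∈ reviewed: no assignment then satisfies all the clues, so #187 ∉ reviewed.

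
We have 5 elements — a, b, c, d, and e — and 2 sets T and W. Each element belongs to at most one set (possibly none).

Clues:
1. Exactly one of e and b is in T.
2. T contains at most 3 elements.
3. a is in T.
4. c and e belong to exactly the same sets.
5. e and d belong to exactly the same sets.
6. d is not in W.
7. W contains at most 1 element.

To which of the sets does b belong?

b: T

From (3): a ∈ T.
From (6): d ∉ W.
(5): e matches d: e ∉ W.
(4): c matches e: c ∉ W.
Suppose b ∉ T: no assignment then satisfies all the clues, so b ∈ T.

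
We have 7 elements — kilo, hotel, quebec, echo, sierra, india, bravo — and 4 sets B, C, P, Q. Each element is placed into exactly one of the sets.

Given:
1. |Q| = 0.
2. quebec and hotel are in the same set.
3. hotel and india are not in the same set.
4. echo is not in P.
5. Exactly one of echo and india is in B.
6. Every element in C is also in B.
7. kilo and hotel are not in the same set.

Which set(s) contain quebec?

From (4): echo ∉ P.
(1): Q already has 0, so the rest are out.
Suppose quebec ∉ B: no assignment then satisfies all the clues, so quebec ∈ B.

quebec: B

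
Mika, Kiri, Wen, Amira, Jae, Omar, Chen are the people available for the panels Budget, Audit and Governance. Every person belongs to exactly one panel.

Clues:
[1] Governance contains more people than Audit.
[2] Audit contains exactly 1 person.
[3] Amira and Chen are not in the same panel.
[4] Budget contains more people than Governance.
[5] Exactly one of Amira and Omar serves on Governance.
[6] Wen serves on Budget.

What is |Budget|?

4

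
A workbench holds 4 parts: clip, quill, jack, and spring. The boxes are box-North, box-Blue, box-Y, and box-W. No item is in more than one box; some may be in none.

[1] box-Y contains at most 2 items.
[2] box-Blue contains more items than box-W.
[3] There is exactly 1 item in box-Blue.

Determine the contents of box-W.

box-W = {}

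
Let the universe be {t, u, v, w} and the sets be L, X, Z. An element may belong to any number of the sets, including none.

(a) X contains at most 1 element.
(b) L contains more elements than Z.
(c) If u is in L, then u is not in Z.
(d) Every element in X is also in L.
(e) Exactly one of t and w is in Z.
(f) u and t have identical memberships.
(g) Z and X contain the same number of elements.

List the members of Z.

Z = {w}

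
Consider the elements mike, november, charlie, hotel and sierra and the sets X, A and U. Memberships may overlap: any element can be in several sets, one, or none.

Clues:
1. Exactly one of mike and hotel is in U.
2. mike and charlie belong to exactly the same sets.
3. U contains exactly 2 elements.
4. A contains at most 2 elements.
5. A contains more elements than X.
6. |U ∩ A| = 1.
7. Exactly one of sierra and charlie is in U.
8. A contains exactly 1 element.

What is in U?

U = {hotel, sierra}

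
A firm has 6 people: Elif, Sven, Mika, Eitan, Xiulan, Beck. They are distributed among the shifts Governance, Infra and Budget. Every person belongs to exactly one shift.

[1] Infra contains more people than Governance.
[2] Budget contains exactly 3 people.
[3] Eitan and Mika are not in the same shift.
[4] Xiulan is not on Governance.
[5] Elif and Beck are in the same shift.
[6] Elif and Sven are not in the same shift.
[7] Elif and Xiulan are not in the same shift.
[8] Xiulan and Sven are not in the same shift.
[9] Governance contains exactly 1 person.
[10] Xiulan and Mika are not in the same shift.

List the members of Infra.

Infra = {Eitan, Xiulan}

From (4): Xiulan ∉ Governance.
Suppose Elif ∈ Infra: no assignment then satisfies all the clues, so Elif ∉ Infra.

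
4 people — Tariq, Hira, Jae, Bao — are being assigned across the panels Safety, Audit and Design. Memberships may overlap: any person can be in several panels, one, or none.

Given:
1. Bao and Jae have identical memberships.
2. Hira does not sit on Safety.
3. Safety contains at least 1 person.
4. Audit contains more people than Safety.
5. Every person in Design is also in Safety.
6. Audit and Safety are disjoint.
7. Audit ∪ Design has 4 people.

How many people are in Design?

From (2): Hira ∉ Safety.
(5) contrapositive: Hira ∉ Design.
Suppose Tariq ∉ Safety: no assignment then satisfies all the clues, so Tariq ∈ Safety.

1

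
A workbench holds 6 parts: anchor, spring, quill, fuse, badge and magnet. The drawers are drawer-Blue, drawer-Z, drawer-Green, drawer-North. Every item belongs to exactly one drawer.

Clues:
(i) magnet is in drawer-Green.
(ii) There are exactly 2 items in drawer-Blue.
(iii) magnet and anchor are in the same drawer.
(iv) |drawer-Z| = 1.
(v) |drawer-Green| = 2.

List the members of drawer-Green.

From (i): magnet ∈ drawer-Green.
(iii): anchor matches magnet: anchor ∉ drawer-Blue.
(iii): anchor matches magnet: anchor ∉ drawer-Z.
(iii): anchor matches magnet: anchor ∈ drawer-Green.
(v): drawer-Green already has 2, so the rest are out.

drawer-Green = {anchor, magnet}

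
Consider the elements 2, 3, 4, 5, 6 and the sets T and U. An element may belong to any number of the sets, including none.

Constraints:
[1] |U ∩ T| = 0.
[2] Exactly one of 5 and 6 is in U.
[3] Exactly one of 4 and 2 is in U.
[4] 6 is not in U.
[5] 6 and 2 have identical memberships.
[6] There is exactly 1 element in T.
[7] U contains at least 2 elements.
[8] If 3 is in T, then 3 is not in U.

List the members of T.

T = {3}

From (4): 6 ∉ U.
(2) (exactly one): 5 ∈ U.
(5): 2 matches 6: 2 ∉ U.
(3) (exactly one): 4 ∈ U.
Suppose 2 ∈ T: no assignment then satisfies all the clues, so 2 ∉ T.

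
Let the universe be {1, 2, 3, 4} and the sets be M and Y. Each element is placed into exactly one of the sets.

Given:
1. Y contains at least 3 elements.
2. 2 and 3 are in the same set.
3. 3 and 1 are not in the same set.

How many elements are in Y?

3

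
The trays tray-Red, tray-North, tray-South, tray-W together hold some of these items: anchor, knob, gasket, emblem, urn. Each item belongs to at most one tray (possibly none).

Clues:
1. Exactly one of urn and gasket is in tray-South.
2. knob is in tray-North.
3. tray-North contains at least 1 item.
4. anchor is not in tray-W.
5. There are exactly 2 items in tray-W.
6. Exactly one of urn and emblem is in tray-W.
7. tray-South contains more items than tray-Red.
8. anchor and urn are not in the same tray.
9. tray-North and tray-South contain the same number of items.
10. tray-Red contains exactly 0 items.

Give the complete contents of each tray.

tray-Red = {}; tray-North = {knob}; tray-South = {urn}; tray-W = {emblem, gasket}

From (2): knob ∈ tray-North.
From (4): anchor ∉ tray-W.
(10): tray-Red already has 0, so the rest are out.
Suppose anchor ∈ tray-North: no assignment then satisfies all the clues, so anchor ∉ tray-North.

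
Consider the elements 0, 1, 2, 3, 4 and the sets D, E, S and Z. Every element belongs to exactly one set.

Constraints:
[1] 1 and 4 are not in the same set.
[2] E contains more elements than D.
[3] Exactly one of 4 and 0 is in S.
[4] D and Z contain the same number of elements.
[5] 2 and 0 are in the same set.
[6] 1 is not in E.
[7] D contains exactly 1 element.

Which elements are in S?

From (6): 1 ∉ E.
Suppose 0 ∈ S: no assignment then satisfies all the clues, so 0 ∉ S.

S = {4}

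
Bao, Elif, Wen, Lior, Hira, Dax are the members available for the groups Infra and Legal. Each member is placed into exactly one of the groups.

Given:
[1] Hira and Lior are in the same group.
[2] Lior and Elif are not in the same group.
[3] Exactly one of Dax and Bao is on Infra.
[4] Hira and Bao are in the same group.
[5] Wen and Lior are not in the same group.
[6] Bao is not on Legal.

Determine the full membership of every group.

Infra = {Bao, Hira, Lior}; Legal = {Dax, Elif, Wen}

From (6): Bao ∉ Legal.
(4): Hira matches Bao: Hira ∉ Legal.
Only one group left: Bao ∈ Infra.
Only one group left: Hira ∈ Infra.
(1): Lior matches Hira: Lior ∈ Infra.
(2): Elif ∉ Infra.
(3) (exactly one): Dax ∉ Infra.
(5): Wen ∉ Infra.
Only one group left: Elif ∈ Legal.
Only one group left: Wen ∈ Legal.
Only one group left: Dax ∈ Legal.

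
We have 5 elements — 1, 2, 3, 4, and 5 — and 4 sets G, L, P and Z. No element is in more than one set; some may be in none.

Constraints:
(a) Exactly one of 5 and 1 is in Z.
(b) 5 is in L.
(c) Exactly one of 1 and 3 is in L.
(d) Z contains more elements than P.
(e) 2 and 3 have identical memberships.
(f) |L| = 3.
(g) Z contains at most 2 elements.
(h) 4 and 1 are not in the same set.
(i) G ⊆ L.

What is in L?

L = {2, 3, 5}

From (b): 5 ∈ L.
(a) (exactly one): 1 ∈ Z.
(c) (exactly one): 3 ∈ L.
(e): 2 matches 3: 2 ∉ G.
(e): 2 matches 3: 2 ∈ L.
(f): L already has 3, so the rest are out.
(h): 4 ∉ Z.
(i) contrapositive: 4 ∉ G.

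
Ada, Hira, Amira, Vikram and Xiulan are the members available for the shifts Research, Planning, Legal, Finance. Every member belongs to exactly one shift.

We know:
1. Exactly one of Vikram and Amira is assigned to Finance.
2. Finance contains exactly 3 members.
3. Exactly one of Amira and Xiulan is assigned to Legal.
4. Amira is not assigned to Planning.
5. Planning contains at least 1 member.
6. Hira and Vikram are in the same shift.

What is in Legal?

Legal = {Amira}

From (4): Amira ∉ Planning.
Suppose Ada ∈ Legal: no assignment then satisfies all the clues, so Ada ∉ Legal.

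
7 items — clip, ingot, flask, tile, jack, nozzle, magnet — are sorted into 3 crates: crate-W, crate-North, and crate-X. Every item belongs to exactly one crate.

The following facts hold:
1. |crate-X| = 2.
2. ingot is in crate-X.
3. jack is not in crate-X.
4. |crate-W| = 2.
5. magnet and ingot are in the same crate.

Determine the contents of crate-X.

From (2): ingot ∈ crate-X.
From (3): jack ∉ crate-X.
(5): magnet matches ingot: magnet ∉ crate-W.
(5): magnet matches ingot: magnet ∉ crate-North.
(5): magnet matches ingot: magnet ∈ crate-X.
(1): crate-X already has 2, so the rest are out.

crate-X = {ingot, magnet}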